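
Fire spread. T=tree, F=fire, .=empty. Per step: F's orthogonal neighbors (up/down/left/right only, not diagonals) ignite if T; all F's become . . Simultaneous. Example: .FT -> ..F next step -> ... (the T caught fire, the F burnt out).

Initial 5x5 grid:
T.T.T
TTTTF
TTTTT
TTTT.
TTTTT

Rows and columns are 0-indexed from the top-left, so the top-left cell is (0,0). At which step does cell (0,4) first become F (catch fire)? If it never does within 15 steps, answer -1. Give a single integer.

Step 1: cell (0,4)='F' (+3 fires, +1 burnt)
  -> target ignites at step 1
Step 2: cell (0,4)='.' (+2 fires, +3 burnt)
Step 3: cell (0,4)='.' (+4 fires, +2 burnt)
Step 4: cell (0,4)='.' (+4 fires, +4 burnt)
Step 5: cell (0,4)='.' (+5 fires, +4 burnt)
Step 6: cell (0,4)='.' (+2 fires, +5 burnt)
Step 7: cell (0,4)='.' (+1 fires, +2 burnt)
Step 8: cell (0,4)='.' (+0 fires, +1 burnt)
  fire out at step 8

1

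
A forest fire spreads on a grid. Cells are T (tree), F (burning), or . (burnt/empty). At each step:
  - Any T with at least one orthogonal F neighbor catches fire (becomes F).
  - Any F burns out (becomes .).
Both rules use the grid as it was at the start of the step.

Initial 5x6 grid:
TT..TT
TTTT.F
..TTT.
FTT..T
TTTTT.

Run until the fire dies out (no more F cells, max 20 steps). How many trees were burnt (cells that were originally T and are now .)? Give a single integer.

Step 1: +3 fires, +2 burnt (F count now 3)
Step 2: +3 fires, +3 burnt (F count now 3)
Step 3: +2 fires, +3 burnt (F count now 2)
Step 4: +3 fires, +2 burnt (F count now 3)
Step 5: +4 fires, +3 burnt (F count now 4)
Step 6: +2 fires, +4 burnt (F count now 2)
Step 7: +1 fires, +2 burnt (F count now 1)
Step 8: +0 fires, +1 burnt (F count now 0)
Fire out after step 8
Initially T: 19, now '.': 29
Total burnt (originally-T cells now '.'): 18

Answer: 18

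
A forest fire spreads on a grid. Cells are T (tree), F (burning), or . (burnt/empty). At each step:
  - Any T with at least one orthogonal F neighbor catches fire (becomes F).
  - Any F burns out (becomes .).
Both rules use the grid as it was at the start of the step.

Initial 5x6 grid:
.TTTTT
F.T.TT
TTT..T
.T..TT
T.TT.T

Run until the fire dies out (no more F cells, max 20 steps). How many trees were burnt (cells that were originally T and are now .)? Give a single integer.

Answer: 16

Derivation:
Step 1: +1 fires, +1 burnt (F count now 1)
Step 2: +1 fires, +1 burnt (F count now 1)
Step 3: +2 fires, +1 burnt (F count now 2)
Step 4: +1 fires, +2 burnt (F count now 1)
Step 5: +1 fires, +1 burnt (F count now 1)
Step 6: +2 fires, +1 burnt (F count now 2)
Step 7: +1 fires, +2 burnt (F count now 1)
Step 8: +2 fires, +1 burnt (F count now 2)
Step 9: +1 fires, +2 burnt (F count now 1)
Step 10: +1 fires, +1 burnt (F count now 1)
Step 11: +1 fires, +1 burnt (F count now 1)
Step 12: +2 fires, +1 burnt (F count now 2)
Step 13: +0 fires, +2 burnt (F count now 0)
Fire out after step 13
Initially T: 19, now '.': 27
Total burnt (originally-T cells now '.'): 16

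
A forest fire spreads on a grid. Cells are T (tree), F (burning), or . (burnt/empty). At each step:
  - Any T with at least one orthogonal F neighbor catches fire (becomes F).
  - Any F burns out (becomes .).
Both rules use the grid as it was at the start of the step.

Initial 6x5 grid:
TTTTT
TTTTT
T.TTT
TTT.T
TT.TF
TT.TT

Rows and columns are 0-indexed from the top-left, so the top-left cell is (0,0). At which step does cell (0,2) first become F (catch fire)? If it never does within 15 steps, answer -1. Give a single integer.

Step 1: cell (0,2)='T' (+3 fires, +1 burnt)
Step 2: cell (0,2)='T' (+2 fires, +3 burnt)
Step 3: cell (0,2)='T' (+2 fires, +2 burnt)
Step 4: cell (0,2)='T' (+3 fires, +2 burnt)
Step 5: cell (0,2)='T' (+3 fires, +3 burnt)
Step 6: cell (0,2)='F' (+3 fires, +3 burnt)
  -> target ignites at step 6
Step 7: cell (0,2)='.' (+4 fires, +3 burnt)
Step 8: cell (0,2)='.' (+4 fires, +4 burnt)
Step 9: cell (0,2)='.' (+1 fires, +4 burnt)
Step 10: cell (0,2)='.' (+0 fires, +1 burnt)
  fire out at step 10

6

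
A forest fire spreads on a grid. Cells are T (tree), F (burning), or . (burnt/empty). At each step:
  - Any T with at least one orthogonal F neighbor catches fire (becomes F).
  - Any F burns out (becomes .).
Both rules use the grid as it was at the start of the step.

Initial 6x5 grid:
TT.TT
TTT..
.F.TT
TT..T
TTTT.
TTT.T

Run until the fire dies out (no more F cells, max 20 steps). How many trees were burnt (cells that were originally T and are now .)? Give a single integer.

Answer: 14

Derivation:
Step 1: +2 fires, +1 burnt (F count now 2)
Step 2: +5 fires, +2 burnt (F count now 5)
Step 3: +4 fires, +5 burnt (F count now 4)
Step 4: +3 fires, +4 burnt (F count now 3)
Step 5: +0 fires, +3 burnt (F count now 0)
Fire out after step 5
Initially T: 20, now '.': 24
Total burnt (originally-T cells now '.'): 14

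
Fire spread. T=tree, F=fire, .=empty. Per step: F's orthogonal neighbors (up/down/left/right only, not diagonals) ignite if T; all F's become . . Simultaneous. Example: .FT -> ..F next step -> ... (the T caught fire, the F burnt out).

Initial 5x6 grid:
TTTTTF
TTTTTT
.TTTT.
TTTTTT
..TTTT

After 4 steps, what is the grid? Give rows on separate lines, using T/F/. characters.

Step 1: 2 trees catch fire, 1 burn out
  TTTTF.
  TTTTTF
  .TTTT.
  TTTTTT
  ..TTTT
Step 2: 2 trees catch fire, 2 burn out
  TTTF..
  TTTTF.
  .TTTT.
  TTTTTT
  ..TTTT
Step 3: 3 trees catch fire, 2 burn out
  TTF...
  TTTF..
  .TTTF.
  TTTTTT
  ..TTTT
Step 4: 4 trees catch fire, 3 burn out
  TF....
  TTF...
  .TTF..
  TTTTFT
  ..TTTT

TF....
TTF...
.TTF..
TTTTFT
..TTTT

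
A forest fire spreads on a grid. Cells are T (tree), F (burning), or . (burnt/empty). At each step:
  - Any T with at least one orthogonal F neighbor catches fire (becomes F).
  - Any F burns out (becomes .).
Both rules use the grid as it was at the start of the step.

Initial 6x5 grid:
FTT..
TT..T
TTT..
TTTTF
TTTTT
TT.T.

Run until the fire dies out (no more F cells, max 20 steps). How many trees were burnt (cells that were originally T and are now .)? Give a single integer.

Step 1: +4 fires, +2 burnt (F count now 4)
Step 2: +5 fires, +4 burnt (F count now 5)
Step 3: +6 fires, +5 burnt (F count now 6)
Step 4: +2 fires, +6 burnt (F count now 2)
Step 5: +2 fires, +2 burnt (F count now 2)
Step 6: +0 fires, +2 burnt (F count now 0)
Fire out after step 6
Initially T: 20, now '.': 29
Total burnt (originally-T cells now '.'): 19

Answer: 19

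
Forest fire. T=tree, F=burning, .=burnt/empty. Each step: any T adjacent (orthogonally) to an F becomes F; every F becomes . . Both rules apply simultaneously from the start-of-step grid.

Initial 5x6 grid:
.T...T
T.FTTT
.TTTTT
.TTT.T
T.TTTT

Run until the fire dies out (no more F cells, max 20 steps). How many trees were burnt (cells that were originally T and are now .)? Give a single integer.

Step 1: +2 fires, +1 burnt (F count now 2)
Step 2: +4 fires, +2 burnt (F count now 4)
Step 3: +5 fires, +4 burnt (F count now 5)
Step 4: +3 fires, +5 burnt (F count now 3)
Step 5: +2 fires, +3 burnt (F count now 2)
Step 6: +1 fires, +2 burnt (F count now 1)
Step 7: +0 fires, +1 burnt (F count now 0)
Fire out after step 7
Initially T: 20, now '.': 27
Total burnt (originally-T cells now '.'): 17

Answer: 17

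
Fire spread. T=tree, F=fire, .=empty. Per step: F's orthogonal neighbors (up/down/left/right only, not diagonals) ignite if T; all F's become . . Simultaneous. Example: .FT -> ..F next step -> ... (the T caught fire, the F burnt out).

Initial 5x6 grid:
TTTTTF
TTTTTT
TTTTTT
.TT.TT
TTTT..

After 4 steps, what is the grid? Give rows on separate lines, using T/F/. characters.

Step 1: 2 trees catch fire, 1 burn out
  TTTTF.
  TTTTTF
  TTTTTT
  .TT.TT
  TTTT..
Step 2: 3 trees catch fire, 2 burn out
  TTTF..
  TTTTF.
  TTTTTF
  .TT.TT
  TTTT..
Step 3: 4 trees catch fire, 3 burn out
  TTF...
  TTTF..
  TTTTF.
  .TT.TF
  TTTT..
Step 4: 4 trees catch fire, 4 burn out
  TF....
  TTF...
  TTTF..
  .TT.F.
  TTTT..

TF....
TTF...
TTTF..
.TT.F.
TTTT..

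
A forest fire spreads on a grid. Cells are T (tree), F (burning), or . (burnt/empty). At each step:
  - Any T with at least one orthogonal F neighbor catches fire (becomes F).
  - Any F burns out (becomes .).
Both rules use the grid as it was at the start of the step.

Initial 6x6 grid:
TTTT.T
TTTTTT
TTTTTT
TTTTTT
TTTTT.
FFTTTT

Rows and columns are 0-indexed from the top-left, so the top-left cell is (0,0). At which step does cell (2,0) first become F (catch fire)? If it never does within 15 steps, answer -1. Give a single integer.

Step 1: cell (2,0)='T' (+3 fires, +2 burnt)
Step 2: cell (2,0)='T' (+4 fires, +3 burnt)
Step 3: cell (2,0)='F' (+5 fires, +4 burnt)
  -> target ignites at step 3
Step 4: cell (2,0)='.' (+6 fires, +5 burnt)
Step 5: cell (2,0)='.' (+5 fires, +6 burnt)
Step 6: cell (2,0)='.' (+4 fires, +5 burnt)
Step 7: cell (2,0)='.' (+3 fires, +4 burnt)
Step 8: cell (2,0)='.' (+1 fires, +3 burnt)
Step 9: cell (2,0)='.' (+1 fires, +1 burnt)
Step 10: cell (2,0)='.' (+0 fires, +1 burnt)
  fire out at step 10

3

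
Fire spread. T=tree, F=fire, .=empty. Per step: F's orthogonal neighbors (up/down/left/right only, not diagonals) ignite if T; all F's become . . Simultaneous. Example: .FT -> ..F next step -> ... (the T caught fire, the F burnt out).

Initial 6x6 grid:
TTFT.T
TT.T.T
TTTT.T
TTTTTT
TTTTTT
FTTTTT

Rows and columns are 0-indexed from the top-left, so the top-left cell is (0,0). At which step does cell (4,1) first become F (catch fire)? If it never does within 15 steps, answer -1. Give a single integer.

Step 1: cell (4,1)='T' (+4 fires, +2 burnt)
Step 2: cell (4,1)='F' (+6 fires, +4 burnt)
  -> target ignites at step 2
Step 3: cell (4,1)='.' (+7 fires, +6 burnt)
Step 4: cell (4,1)='.' (+5 fires, +7 burnt)
Step 5: cell (4,1)='.' (+3 fires, +5 burnt)
Step 6: cell (4,1)='.' (+2 fires, +3 burnt)
Step 7: cell (4,1)='.' (+1 fires, +2 burnt)
Step 8: cell (4,1)='.' (+1 fires, +1 burnt)
Step 9: cell (4,1)='.' (+1 fires, +1 burnt)
Step 10: cell (4,1)='.' (+0 fires, +1 burnt)
  fire out at step 10

2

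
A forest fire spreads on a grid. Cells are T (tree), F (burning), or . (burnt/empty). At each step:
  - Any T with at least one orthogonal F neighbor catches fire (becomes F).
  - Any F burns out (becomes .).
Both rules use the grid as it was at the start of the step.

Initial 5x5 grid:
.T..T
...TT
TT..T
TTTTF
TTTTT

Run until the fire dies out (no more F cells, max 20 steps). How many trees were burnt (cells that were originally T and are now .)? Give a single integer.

Answer: 15

Derivation:
Step 1: +3 fires, +1 burnt (F count now 3)
Step 2: +3 fires, +3 burnt (F count now 3)
Step 3: +4 fires, +3 burnt (F count now 4)
Step 4: +3 fires, +4 burnt (F count now 3)
Step 5: +2 fires, +3 burnt (F count now 2)
Step 6: +0 fires, +2 burnt (F count now 0)
Fire out after step 6
Initially T: 16, now '.': 24
Total burnt (originally-T cells now '.'): 15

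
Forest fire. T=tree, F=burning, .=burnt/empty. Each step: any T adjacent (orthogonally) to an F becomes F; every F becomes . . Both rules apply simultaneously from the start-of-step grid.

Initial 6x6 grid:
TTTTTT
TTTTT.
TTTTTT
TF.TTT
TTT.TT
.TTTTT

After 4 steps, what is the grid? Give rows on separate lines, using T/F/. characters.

Step 1: 3 trees catch fire, 1 burn out
  TTTTTT
  TTTTT.
  TFTTTT
  F..TTT
  TFT.TT
  .TTTTT
Step 2: 6 trees catch fire, 3 burn out
  TTTTTT
  TFTTT.
  F.FTTT
  ...TTT
  F.F.TT
  .FTTTT
Step 3: 5 trees catch fire, 6 burn out
  TFTTTT
  F.FTT.
  ...FTT
  ...TTT
  ....TT
  ..FTTT
Step 4: 6 trees catch fire, 5 burn out
  F.FTTT
  ...FT.
  ....FT
  ...FTT
  ....TT
  ...FTT

F.FTTT
...FT.
....FT
...FTT
....TT
...FTT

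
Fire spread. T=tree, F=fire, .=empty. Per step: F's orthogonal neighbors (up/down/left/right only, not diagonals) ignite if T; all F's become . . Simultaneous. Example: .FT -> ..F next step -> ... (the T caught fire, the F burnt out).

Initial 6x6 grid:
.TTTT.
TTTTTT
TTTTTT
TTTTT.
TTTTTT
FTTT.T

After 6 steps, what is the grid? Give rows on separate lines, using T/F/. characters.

Step 1: 2 trees catch fire, 1 burn out
  .TTTT.
  TTTTTT
  TTTTTT
  TTTTT.
  FTTTTT
  .FTT.T
Step 2: 3 trees catch fire, 2 burn out
  .TTTT.
  TTTTTT
  TTTTTT
  FTTTT.
  .FTTTT
  ..FT.T
Step 3: 4 trees catch fire, 3 burn out
  .TTTT.
  TTTTTT
  FTTTTT
  .FTTT.
  ..FTTT
  ...F.T
Step 4: 4 trees catch fire, 4 burn out
  .TTTT.
  FTTTTT
  .FTTTT
  ..FTT.
  ...FTT
  .....T
Step 5: 4 trees catch fire, 4 burn out
  .TTTT.
  .FTTTT
  ..FTTT
  ...FT.
  ....FT
  .....T
Step 6: 5 trees catch fire, 4 burn out
  .FTTT.
  ..FTTT
  ...FTT
  ....F.
  .....F
  .....T

.FTTT.
..FTTT
...FTT
....F.
.....F
.....T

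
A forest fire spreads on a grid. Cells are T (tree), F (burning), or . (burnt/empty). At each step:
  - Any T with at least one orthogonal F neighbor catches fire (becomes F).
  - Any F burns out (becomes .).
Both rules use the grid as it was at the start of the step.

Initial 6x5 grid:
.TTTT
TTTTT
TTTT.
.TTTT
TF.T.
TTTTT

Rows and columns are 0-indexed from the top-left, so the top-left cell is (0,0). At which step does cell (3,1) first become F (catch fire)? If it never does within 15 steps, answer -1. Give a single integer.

Step 1: cell (3,1)='F' (+3 fires, +1 burnt)
  -> target ignites at step 1
Step 2: cell (3,1)='.' (+4 fires, +3 burnt)
Step 3: cell (3,1)='.' (+5 fires, +4 burnt)
Step 4: cell (3,1)='.' (+7 fires, +5 burnt)
Step 5: cell (3,1)='.' (+2 fires, +7 burnt)
Step 6: cell (3,1)='.' (+2 fires, +2 burnt)
Step 7: cell (3,1)='.' (+1 fires, +2 burnt)
Step 8: cell (3,1)='.' (+0 fires, +1 burnt)
  fire out at step 8

1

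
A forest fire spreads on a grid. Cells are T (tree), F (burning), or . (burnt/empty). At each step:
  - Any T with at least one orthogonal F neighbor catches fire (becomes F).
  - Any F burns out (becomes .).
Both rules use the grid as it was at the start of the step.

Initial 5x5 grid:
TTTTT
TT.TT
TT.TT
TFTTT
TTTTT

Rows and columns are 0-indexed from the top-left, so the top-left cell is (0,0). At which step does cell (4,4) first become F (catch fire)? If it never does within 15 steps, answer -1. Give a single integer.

Step 1: cell (4,4)='T' (+4 fires, +1 burnt)
Step 2: cell (4,4)='T' (+5 fires, +4 burnt)
Step 3: cell (4,4)='T' (+5 fires, +5 burnt)
Step 4: cell (4,4)='F' (+5 fires, +5 burnt)
  -> target ignites at step 4
Step 5: cell (4,4)='.' (+2 fires, +5 burnt)
Step 6: cell (4,4)='.' (+1 fires, +2 burnt)
Step 7: cell (4,4)='.' (+0 fires, +1 burnt)
  fire out at step 7

4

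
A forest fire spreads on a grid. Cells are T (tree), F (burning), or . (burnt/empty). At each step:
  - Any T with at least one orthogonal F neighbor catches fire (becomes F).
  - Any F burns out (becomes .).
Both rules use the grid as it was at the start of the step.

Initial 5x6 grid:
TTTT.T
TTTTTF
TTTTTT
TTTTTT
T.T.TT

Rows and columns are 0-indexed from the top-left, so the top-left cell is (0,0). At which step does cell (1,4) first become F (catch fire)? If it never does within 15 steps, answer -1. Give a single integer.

Step 1: cell (1,4)='F' (+3 fires, +1 burnt)
  -> target ignites at step 1
Step 2: cell (1,4)='.' (+3 fires, +3 burnt)
Step 3: cell (1,4)='.' (+5 fires, +3 burnt)
Step 4: cell (1,4)='.' (+5 fires, +5 burnt)
Step 5: cell (1,4)='.' (+4 fires, +5 burnt)
Step 6: cell (1,4)='.' (+4 fires, +4 burnt)
Step 7: cell (1,4)='.' (+1 fires, +4 burnt)
Step 8: cell (1,4)='.' (+1 fires, +1 burnt)
Step 9: cell (1,4)='.' (+0 fires, +1 burnt)
  fire out at step 9

1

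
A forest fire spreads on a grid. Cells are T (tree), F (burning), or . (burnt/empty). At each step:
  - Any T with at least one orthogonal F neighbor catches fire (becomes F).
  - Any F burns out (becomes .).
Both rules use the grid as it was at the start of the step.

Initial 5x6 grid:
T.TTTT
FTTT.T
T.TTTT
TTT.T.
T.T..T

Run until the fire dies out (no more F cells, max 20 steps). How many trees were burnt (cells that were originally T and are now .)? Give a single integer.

Answer: 20

Derivation:
Step 1: +3 fires, +1 burnt (F count now 3)
Step 2: +2 fires, +3 burnt (F count now 2)
Step 3: +5 fires, +2 burnt (F count now 5)
Step 4: +3 fires, +5 burnt (F count now 3)
Step 5: +3 fires, +3 burnt (F count now 3)
Step 6: +3 fires, +3 burnt (F count now 3)
Step 7: +1 fires, +3 burnt (F count now 1)
Step 8: +0 fires, +1 burnt (F count now 0)
Fire out after step 8
Initially T: 21, now '.': 29
Total burnt (originally-T cells now '.'): 20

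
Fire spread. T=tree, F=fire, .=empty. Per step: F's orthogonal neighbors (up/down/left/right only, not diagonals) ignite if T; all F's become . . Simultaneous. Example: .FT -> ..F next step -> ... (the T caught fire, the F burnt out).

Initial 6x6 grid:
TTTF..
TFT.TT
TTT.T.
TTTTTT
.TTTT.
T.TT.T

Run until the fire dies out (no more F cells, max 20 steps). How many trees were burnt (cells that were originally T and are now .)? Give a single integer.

Step 1: +5 fires, +2 burnt (F count now 5)
Step 2: +4 fires, +5 burnt (F count now 4)
Step 3: +3 fires, +4 burnt (F count now 3)
Step 4: +2 fires, +3 burnt (F count now 2)
Step 5: +3 fires, +2 burnt (F count now 3)
Step 6: +4 fires, +3 burnt (F count now 4)
Step 7: +1 fires, +4 burnt (F count now 1)
Step 8: +1 fires, +1 burnt (F count now 1)
Step 9: +0 fires, +1 burnt (F count now 0)
Fire out after step 9
Initially T: 25, now '.': 34
Total burnt (originally-T cells now '.'): 23

Answer: 23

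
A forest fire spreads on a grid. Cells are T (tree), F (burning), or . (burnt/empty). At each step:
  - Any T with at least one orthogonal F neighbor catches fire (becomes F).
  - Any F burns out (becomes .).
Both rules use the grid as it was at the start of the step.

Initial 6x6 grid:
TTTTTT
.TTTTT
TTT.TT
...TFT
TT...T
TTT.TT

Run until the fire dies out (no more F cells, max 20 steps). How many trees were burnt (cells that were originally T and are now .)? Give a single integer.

Answer: 21

Derivation:
Step 1: +3 fires, +1 burnt (F count now 3)
Step 2: +3 fires, +3 burnt (F count now 3)
Step 3: +4 fires, +3 burnt (F count now 4)
Step 4: +4 fires, +4 burnt (F count now 4)
Step 5: +3 fires, +4 burnt (F count now 3)
Step 6: +2 fires, +3 burnt (F count now 2)
Step 7: +2 fires, +2 burnt (F count now 2)
Step 8: +0 fires, +2 burnt (F count now 0)
Fire out after step 8
Initially T: 26, now '.': 31
Total burnt (originally-T cells now '.'): 21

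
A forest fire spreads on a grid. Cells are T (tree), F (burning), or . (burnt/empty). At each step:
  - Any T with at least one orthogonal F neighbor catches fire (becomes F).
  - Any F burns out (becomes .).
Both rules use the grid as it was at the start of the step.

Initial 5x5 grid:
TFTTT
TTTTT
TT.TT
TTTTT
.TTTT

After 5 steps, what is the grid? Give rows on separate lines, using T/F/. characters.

Step 1: 3 trees catch fire, 1 burn out
  F.FTT
  TFTTT
  TT.TT
  TTTTT
  .TTTT
Step 2: 4 trees catch fire, 3 burn out
  ...FT
  F.FTT
  TF.TT
  TTTTT
  .TTTT
Step 3: 4 trees catch fire, 4 burn out
  ....F
  ...FT
  F..TT
  TFTTT
  .TTTT
Step 4: 5 trees catch fire, 4 burn out
  .....
  ....F
  ...FT
  F.FTT
  .FTTT
Step 5: 3 trees catch fire, 5 burn out
  .....
  .....
  ....F
  ...FT
  ..FTT

.....
.....
....F
...FT
..FTT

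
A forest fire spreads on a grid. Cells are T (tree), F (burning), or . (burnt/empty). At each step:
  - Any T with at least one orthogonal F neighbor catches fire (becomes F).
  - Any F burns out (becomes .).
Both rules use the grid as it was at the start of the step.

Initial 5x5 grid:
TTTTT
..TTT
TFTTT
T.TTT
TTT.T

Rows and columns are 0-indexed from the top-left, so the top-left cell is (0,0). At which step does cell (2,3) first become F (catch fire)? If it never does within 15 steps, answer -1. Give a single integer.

Step 1: cell (2,3)='T' (+2 fires, +1 burnt)
Step 2: cell (2,3)='F' (+4 fires, +2 burnt)
  -> target ignites at step 2
Step 3: cell (2,3)='.' (+6 fires, +4 burnt)
Step 4: cell (2,3)='.' (+5 fires, +6 burnt)
Step 5: cell (2,3)='.' (+3 fires, +5 burnt)
Step 6: cell (2,3)='.' (+0 fires, +3 burnt)
  fire out at step 6

2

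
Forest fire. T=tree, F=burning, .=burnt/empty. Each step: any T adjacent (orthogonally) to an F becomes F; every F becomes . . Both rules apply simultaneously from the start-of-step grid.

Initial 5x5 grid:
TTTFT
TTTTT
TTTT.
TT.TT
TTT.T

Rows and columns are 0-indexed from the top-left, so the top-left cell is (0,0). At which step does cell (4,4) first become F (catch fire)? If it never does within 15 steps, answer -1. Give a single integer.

Step 1: cell (4,4)='T' (+3 fires, +1 burnt)
Step 2: cell (4,4)='T' (+4 fires, +3 burnt)
Step 3: cell (4,4)='T' (+4 fires, +4 burnt)
Step 4: cell (4,4)='T' (+3 fires, +4 burnt)
Step 5: cell (4,4)='F' (+3 fires, +3 burnt)
  -> target ignites at step 5
Step 6: cell (4,4)='.' (+2 fires, +3 burnt)
Step 7: cell (4,4)='.' (+2 fires, +2 burnt)
Step 8: cell (4,4)='.' (+0 fires, +2 burnt)
  fire out at step 8

5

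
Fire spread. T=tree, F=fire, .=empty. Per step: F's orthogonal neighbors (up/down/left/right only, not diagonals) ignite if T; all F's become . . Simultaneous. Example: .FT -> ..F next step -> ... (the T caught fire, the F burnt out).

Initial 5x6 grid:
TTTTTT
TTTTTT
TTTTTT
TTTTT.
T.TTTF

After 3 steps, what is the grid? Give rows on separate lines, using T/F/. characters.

Step 1: 1 trees catch fire, 1 burn out
  TTTTTT
  TTTTTT
  TTTTTT
  TTTTT.
  T.TTF.
Step 2: 2 trees catch fire, 1 burn out
  TTTTTT
  TTTTTT
  TTTTTT
  TTTTF.
  T.TF..
Step 3: 3 trees catch fire, 2 burn out
  TTTTTT
  TTTTTT
  TTTTFT
  TTTF..
  T.F...

TTTTTT
TTTTTT
TTTTFT
TTTF..
T.F...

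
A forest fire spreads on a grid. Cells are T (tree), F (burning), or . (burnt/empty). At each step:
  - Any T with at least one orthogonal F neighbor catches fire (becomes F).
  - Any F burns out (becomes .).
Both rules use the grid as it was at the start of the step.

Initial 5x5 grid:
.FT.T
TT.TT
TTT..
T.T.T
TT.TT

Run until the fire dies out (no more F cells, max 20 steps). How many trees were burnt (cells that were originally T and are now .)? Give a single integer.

Answer: 10

Derivation:
Step 1: +2 fires, +1 burnt (F count now 2)
Step 2: +2 fires, +2 burnt (F count now 2)
Step 3: +2 fires, +2 burnt (F count now 2)
Step 4: +2 fires, +2 burnt (F count now 2)
Step 5: +1 fires, +2 burnt (F count now 1)
Step 6: +1 fires, +1 burnt (F count now 1)
Step 7: +0 fires, +1 burnt (F count now 0)
Fire out after step 7
Initially T: 16, now '.': 19
Total burnt (originally-T cells now '.'): 10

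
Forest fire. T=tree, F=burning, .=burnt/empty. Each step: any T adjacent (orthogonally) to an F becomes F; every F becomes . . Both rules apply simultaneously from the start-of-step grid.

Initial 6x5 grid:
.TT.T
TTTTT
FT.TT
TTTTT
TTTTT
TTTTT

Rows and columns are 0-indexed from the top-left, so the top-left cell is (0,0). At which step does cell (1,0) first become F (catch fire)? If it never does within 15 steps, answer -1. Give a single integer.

Step 1: cell (1,0)='F' (+3 fires, +1 burnt)
  -> target ignites at step 1
Step 2: cell (1,0)='.' (+3 fires, +3 burnt)
Step 3: cell (1,0)='.' (+5 fires, +3 burnt)
Step 4: cell (1,0)='.' (+5 fires, +5 burnt)
Step 5: cell (1,0)='.' (+5 fires, +5 burnt)
Step 6: cell (1,0)='.' (+4 fires, +5 burnt)
Step 7: cell (1,0)='.' (+1 fires, +4 burnt)
Step 8: cell (1,0)='.' (+0 fires, +1 burnt)
  fire out at step 8

1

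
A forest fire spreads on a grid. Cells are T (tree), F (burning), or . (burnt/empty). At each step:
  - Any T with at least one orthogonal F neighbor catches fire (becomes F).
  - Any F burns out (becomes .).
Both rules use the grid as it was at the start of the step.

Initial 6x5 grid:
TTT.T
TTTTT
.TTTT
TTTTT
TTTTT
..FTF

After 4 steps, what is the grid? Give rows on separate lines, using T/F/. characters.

Step 1: 3 trees catch fire, 2 burn out
  TTT.T
  TTTTT
  .TTTT
  TTTTT
  TTFTF
  ...F.
Step 2: 4 trees catch fire, 3 burn out
  TTT.T
  TTTTT
  .TTTT
  TTFTF
  TF.F.
  .....
Step 3: 5 trees catch fire, 4 burn out
  TTT.T
  TTTTT
  .TFTF
  TF.F.
  F....
  .....
Step 4: 5 trees catch fire, 5 burn out
  TTT.T
  TTFTF
  .F.F.
  F....
  .....
  .....

TTT.T
TTFTF
.F.F.
F....
.....
.....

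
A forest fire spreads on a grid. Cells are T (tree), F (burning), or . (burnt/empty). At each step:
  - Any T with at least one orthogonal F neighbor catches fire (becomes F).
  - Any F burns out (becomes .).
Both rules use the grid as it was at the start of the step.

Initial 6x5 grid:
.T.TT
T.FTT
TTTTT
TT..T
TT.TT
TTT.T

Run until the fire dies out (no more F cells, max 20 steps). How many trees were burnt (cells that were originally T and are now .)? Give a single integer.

Answer: 21

Derivation:
Step 1: +2 fires, +1 burnt (F count now 2)
Step 2: +4 fires, +2 burnt (F count now 4)
Step 3: +4 fires, +4 burnt (F count now 4)
Step 4: +4 fires, +4 burnt (F count now 4)
Step 5: +3 fires, +4 burnt (F count now 3)
Step 6: +4 fires, +3 burnt (F count now 4)
Step 7: +0 fires, +4 burnt (F count now 0)
Fire out after step 7
Initially T: 22, now '.': 29
Total burnt (originally-T cells now '.'): 21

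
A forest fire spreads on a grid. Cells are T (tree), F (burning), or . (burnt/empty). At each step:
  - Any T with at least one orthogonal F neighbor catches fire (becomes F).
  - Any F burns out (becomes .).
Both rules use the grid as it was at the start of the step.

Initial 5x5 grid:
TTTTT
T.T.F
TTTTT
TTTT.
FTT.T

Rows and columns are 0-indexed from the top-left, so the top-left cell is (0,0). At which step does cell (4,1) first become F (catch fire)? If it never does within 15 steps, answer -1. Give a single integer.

Step 1: cell (4,1)='F' (+4 fires, +2 burnt)
  -> target ignites at step 1
Step 2: cell (4,1)='.' (+5 fires, +4 burnt)
Step 3: cell (4,1)='.' (+6 fires, +5 burnt)
Step 4: cell (4,1)='.' (+3 fires, +6 burnt)
Step 5: cell (4,1)='.' (+0 fires, +3 burnt)
  fire out at step 5

1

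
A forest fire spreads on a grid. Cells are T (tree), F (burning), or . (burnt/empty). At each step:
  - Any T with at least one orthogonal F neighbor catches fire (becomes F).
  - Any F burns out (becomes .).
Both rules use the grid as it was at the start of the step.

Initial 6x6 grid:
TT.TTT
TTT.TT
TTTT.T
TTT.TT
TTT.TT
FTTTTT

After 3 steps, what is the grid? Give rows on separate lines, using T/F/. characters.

Step 1: 2 trees catch fire, 1 burn out
  TT.TTT
  TTT.TT
  TTTT.T
  TTT.TT
  FTT.TT
  .FTTTT
Step 2: 3 trees catch fire, 2 burn out
  TT.TTT
  TTT.TT
  TTTT.T
  FTT.TT
  .FT.TT
  ..FTTT
Step 3: 4 trees catch fire, 3 burn out
  TT.TTT
  TTT.TT
  FTTT.T
  .FT.TT
  ..F.TT
  ...FTT

TT.TTT
TTT.TT
FTTT.T
.FT.TT
..F.TT
...FTT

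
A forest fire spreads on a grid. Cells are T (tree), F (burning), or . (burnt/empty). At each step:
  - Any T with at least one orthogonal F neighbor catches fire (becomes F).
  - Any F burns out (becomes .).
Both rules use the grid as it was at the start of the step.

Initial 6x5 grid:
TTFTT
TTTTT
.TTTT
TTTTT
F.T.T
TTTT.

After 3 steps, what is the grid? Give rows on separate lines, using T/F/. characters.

Step 1: 5 trees catch fire, 2 burn out
  TF.FT
  TTFTT
  .TTTT
  FTTTT
  ..T.T
  FTTT.
Step 2: 7 trees catch fire, 5 burn out
  F...F
  TF.FT
  .TFTT
  .FTTT
  ..T.T
  .FTT.
Step 3: 6 trees catch fire, 7 burn out
  .....
  F...F
  .F.FT
  ..FTT
  ..T.T
  ..FT.

.....
F...F
.F.FT
..FTT
..T.T
..FT.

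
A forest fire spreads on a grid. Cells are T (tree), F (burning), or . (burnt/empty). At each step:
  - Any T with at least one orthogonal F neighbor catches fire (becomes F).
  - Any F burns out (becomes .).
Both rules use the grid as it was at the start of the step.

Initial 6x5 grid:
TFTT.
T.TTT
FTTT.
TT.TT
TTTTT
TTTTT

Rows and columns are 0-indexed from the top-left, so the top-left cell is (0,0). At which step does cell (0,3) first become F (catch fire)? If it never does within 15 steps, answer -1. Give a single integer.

Step 1: cell (0,3)='T' (+5 fires, +2 burnt)
Step 2: cell (0,3)='F' (+5 fires, +5 burnt)
  -> target ignites at step 2
Step 3: cell (0,3)='.' (+4 fires, +5 burnt)
Step 4: cell (0,3)='.' (+4 fires, +4 burnt)
Step 5: cell (0,3)='.' (+3 fires, +4 burnt)
Step 6: cell (0,3)='.' (+2 fires, +3 burnt)
Step 7: cell (0,3)='.' (+1 fires, +2 burnt)
Step 8: cell (0,3)='.' (+0 fires, +1 burnt)
  fire out at step 8

2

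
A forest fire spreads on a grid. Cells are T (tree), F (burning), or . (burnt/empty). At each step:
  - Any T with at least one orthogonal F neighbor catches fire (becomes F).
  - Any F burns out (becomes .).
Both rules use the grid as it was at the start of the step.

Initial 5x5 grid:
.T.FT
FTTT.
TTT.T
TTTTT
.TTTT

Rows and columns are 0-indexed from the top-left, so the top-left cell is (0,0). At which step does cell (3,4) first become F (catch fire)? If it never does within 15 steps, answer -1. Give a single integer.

Step 1: cell (3,4)='T' (+4 fires, +2 burnt)
Step 2: cell (3,4)='T' (+4 fires, +4 burnt)
Step 3: cell (3,4)='T' (+2 fires, +4 burnt)
Step 4: cell (3,4)='T' (+2 fires, +2 burnt)
Step 5: cell (3,4)='T' (+2 fires, +2 burnt)
Step 6: cell (3,4)='F' (+2 fires, +2 burnt)
  -> target ignites at step 6
Step 7: cell (3,4)='.' (+2 fires, +2 burnt)
Step 8: cell (3,4)='.' (+0 fires, +2 burnt)
  fire out at step 8

6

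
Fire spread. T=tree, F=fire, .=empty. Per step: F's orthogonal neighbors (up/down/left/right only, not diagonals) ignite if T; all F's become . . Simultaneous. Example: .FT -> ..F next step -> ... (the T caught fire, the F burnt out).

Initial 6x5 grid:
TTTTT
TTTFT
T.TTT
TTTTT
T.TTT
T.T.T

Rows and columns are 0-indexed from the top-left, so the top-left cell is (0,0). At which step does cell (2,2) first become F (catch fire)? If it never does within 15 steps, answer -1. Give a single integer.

Step 1: cell (2,2)='T' (+4 fires, +1 burnt)
Step 2: cell (2,2)='F' (+6 fires, +4 burnt)
  -> target ignites at step 2
Step 3: cell (2,2)='.' (+5 fires, +6 burnt)
Step 4: cell (2,2)='.' (+5 fires, +5 burnt)
Step 5: cell (2,2)='.' (+3 fires, +5 burnt)
Step 6: cell (2,2)='.' (+1 fires, +3 burnt)
Step 7: cell (2,2)='.' (+1 fires, +1 burnt)
Step 8: cell (2,2)='.' (+0 fires, +1 burnt)
  fire out at step 8

2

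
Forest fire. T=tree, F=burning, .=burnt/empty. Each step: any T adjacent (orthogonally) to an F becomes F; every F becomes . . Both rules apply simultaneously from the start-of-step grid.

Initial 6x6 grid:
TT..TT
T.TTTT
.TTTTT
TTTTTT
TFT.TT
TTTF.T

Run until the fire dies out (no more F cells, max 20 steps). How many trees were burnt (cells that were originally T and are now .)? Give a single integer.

Answer: 25

Derivation:
Step 1: +5 fires, +2 burnt (F count now 5)
Step 2: +4 fires, +5 burnt (F count now 4)
Step 3: +2 fires, +4 burnt (F count now 2)
Step 4: +3 fires, +2 burnt (F count now 3)
Step 5: +4 fires, +3 burnt (F count now 4)
Step 6: +3 fires, +4 burnt (F count now 3)
Step 7: +3 fires, +3 burnt (F count now 3)
Step 8: +1 fires, +3 burnt (F count now 1)
Step 9: +0 fires, +1 burnt (F count now 0)
Fire out after step 9
Initially T: 28, now '.': 33
Total burnt (originally-T cells now '.'): 25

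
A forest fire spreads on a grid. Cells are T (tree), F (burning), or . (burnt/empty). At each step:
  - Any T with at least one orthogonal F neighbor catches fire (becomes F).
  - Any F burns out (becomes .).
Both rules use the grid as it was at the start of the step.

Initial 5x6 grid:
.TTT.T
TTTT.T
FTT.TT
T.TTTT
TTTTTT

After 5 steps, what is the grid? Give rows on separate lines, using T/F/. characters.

Step 1: 3 trees catch fire, 1 burn out
  .TTT.T
  FTTT.T
  .FT.TT
  F.TTTT
  TTTTTT
Step 2: 3 trees catch fire, 3 burn out
  .TTT.T
  .FTT.T
  ..F.TT
  ..TTTT
  FTTTTT
Step 3: 4 trees catch fire, 3 burn out
  .FTT.T
  ..FT.T
  ....TT
  ..FTTT
  .FTTTT
Step 4: 4 trees catch fire, 4 burn out
  ..FT.T
  ...F.T
  ....TT
  ...FTT
  ..FTTT
Step 5: 3 trees catch fire, 4 burn out
  ...F.T
  .....T
  ....TT
  ....FT
  ...FTT

...F.T
.....T
....TT
....FT
...FTT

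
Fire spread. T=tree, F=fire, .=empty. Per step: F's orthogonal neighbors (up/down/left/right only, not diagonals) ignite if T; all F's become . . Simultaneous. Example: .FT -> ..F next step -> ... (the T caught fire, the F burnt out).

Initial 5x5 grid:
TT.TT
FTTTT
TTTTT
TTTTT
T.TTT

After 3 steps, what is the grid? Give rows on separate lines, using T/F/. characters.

Step 1: 3 trees catch fire, 1 burn out
  FT.TT
  .FTTT
  FTTTT
  TTTTT
  T.TTT
Step 2: 4 trees catch fire, 3 burn out
  .F.TT
  ..FTT
  .FTTT
  FTTTT
  T.TTT
Step 3: 4 trees catch fire, 4 burn out
  ...TT
  ...FT
  ..FTT
  .FTTT
  F.TTT

...TT
...FT
..FTT
.FTTT
F.TTT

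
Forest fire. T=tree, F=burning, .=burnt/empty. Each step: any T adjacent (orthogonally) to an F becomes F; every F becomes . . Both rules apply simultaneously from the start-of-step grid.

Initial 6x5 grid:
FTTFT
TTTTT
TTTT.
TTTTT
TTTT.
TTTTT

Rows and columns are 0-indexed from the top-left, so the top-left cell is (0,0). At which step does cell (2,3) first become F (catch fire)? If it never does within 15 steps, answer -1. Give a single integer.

Step 1: cell (2,3)='T' (+5 fires, +2 burnt)
Step 2: cell (2,3)='F' (+5 fires, +5 burnt)
  -> target ignites at step 2
Step 3: cell (2,3)='.' (+4 fires, +5 burnt)
Step 4: cell (2,3)='.' (+5 fires, +4 burnt)
Step 5: cell (2,3)='.' (+4 fires, +5 burnt)
Step 6: cell (2,3)='.' (+3 fires, +4 burnt)
Step 7: cell (2,3)='.' (+0 fires, +3 burnt)
  fire out at step 7

2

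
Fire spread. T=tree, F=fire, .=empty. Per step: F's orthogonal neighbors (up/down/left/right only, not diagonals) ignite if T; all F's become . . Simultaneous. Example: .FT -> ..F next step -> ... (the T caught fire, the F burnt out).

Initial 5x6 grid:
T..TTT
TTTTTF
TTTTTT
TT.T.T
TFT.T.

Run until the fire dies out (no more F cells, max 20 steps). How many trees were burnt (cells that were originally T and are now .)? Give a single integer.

Step 1: +6 fires, +2 burnt (F count now 6)
Step 2: +6 fires, +6 burnt (F count now 6)
Step 3: +6 fires, +6 burnt (F count now 6)
Step 4: +2 fires, +6 burnt (F count now 2)
Step 5: +1 fires, +2 burnt (F count now 1)
Step 6: +0 fires, +1 burnt (F count now 0)
Fire out after step 6
Initially T: 22, now '.': 29
Total burnt (originally-T cells now '.'): 21

Answer: 21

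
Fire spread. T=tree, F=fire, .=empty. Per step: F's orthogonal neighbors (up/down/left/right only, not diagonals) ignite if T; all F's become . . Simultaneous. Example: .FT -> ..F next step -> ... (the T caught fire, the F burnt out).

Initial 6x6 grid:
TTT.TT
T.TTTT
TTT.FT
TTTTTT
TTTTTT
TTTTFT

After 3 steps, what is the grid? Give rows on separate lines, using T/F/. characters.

Step 1: 6 trees catch fire, 2 burn out
  TTT.TT
  T.TTFT
  TTT..F
  TTTTFT
  TTTTFT
  TTTF.F
Step 2: 8 trees catch fire, 6 burn out
  TTT.FT
  T.TF.F
  TTT...
  TTTF.F
  TTTF.F
  TTF...
Step 3: 5 trees catch fire, 8 burn out
  TTT..F
  T.F...
  TTT...
  TTF...
  TTF...
  TF....

TTT..F
T.F...
TTT...
TTF...
TTF...
TF....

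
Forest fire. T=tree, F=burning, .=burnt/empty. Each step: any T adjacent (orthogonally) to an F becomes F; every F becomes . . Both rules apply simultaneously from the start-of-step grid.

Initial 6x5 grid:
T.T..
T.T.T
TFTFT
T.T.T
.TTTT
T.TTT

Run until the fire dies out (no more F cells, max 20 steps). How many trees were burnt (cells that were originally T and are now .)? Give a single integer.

Answer: 18

Derivation:
Step 1: +3 fires, +2 burnt (F count now 3)
Step 2: +6 fires, +3 burnt (F count now 6)
Step 3: +4 fires, +6 burnt (F count now 4)
Step 4: +4 fires, +4 burnt (F count now 4)
Step 5: +1 fires, +4 burnt (F count now 1)
Step 6: +0 fires, +1 burnt (F count now 0)
Fire out after step 6
Initially T: 19, now '.': 29
Total burnt (originally-T cells now '.'): 18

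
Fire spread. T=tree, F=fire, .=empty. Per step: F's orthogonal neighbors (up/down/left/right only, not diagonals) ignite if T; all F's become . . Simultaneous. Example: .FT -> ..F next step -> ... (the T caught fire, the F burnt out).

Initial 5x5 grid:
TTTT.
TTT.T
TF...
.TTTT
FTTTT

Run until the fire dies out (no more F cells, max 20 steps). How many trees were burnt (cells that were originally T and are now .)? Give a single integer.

Answer: 16

Derivation:
Step 1: +4 fires, +2 burnt (F count now 4)
Step 2: +5 fires, +4 burnt (F count now 5)
Step 3: +4 fires, +5 burnt (F count now 4)
Step 4: +3 fires, +4 burnt (F count now 3)
Step 5: +0 fires, +3 burnt (F count now 0)
Fire out after step 5
Initially T: 17, now '.': 24
Total burnt (originally-T cells now '.'): 16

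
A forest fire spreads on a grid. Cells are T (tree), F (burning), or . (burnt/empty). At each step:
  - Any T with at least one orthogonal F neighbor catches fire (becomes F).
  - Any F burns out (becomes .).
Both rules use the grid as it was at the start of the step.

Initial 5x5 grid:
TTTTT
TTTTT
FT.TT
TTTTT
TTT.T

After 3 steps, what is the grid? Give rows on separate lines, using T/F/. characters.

Step 1: 3 trees catch fire, 1 burn out
  TTTTT
  FTTTT
  .F.TT
  FTTTT
  TTT.T
Step 2: 4 trees catch fire, 3 burn out
  FTTTT
  .FTTT
  ...TT
  .FTTT
  FTT.T
Step 3: 4 trees catch fire, 4 burn out
  .FTTT
  ..FTT
  ...TT
  ..FTT
  .FT.T

.FTTT
..FTT
...TT
..FTT
.FT.T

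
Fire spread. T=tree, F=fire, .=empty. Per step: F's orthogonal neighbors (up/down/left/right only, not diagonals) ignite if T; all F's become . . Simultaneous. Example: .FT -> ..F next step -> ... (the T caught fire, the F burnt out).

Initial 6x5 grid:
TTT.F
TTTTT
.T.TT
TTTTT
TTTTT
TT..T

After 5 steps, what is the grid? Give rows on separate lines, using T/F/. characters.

Step 1: 1 trees catch fire, 1 burn out
  TTT..
  TTTTF
  .T.TT
  TTTTT
  TTTTT
  TT..T
Step 2: 2 trees catch fire, 1 burn out
  TTT..
  TTTF.
  .T.TF
  TTTTT
  TTTTT
  TT..T
Step 3: 3 trees catch fire, 2 burn out
  TTT..
  TTF..
  .T.F.
  TTTTF
  TTTTT
  TT..T
Step 4: 4 trees catch fire, 3 burn out
  TTF..
  TF...
  .T...
  TTTF.
  TTTTF
  TT..T
Step 5: 6 trees catch fire, 4 burn out
  TF...
  F....
  .F...
  TTF..
  TTTF.
  TT..F

TF...
F....
.F...
TTF..
TTTF.
TT..F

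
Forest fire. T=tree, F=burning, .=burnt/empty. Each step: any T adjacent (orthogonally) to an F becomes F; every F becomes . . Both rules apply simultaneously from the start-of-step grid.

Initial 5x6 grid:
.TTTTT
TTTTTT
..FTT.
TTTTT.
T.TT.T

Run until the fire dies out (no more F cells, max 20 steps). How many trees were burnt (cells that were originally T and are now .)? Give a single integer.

Step 1: +3 fires, +1 burnt (F count now 3)
Step 2: +7 fires, +3 burnt (F count now 7)
Step 3: +7 fires, +7 burnt (F count now 7)
Step 4: +3 fires, +7 burnt (F count now 3)
Step 5: +1 fires, +3 burnt (F count now 1)
Step 6: +0 fires, +1 burnt (F count now 0)
Fire out after step 6
Initially T: 22, now '.': 29
Total burnt (originally-T cells now '.'): 21

Answer: 21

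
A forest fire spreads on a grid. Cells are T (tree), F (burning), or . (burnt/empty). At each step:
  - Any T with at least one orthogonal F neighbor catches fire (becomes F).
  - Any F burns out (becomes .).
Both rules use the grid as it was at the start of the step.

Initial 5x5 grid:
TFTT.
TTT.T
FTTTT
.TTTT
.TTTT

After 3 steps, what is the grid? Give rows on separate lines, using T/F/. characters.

Step 1: 5 trees catch fire, 2 burn out
  F.FT.
  FFT.T
  .FTTT
  .TTTT
  .TTTT
Step 2: 4 trees catch fire, 5 burn out
  ...F.
  ..F.T
  ..FTT
  .FTTT
  .TTTT
Step 3: 3 trees catch fire, 4 burn out
  .....
  ....T
  ...FT
  ..FTT
  .FTTT

.....
....T
...FT
..FTT
.FTTT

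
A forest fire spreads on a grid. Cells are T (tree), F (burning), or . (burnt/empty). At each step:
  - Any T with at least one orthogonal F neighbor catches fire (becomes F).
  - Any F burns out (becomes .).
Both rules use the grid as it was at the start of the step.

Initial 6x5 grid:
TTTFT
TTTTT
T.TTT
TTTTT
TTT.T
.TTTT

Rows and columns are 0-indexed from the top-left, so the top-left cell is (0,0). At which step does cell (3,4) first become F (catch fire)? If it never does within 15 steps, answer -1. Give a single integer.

Step 1: cell (3,4)='T' (+3 fires, +1 burnt)
Step 2: cell (3,4)='T' (+4 fires, +3 burnt)
Step 3: cell (3,4)='T' (+5 fires, +4 burnt)
Step 4: cell (3,4)='F' (+3 fires, +5 burnt)
  -> target ignites at step 4
Step 5: cell (3,4)='.' (+4 fires, +3 burnt)
Step 6: cell (3,4)='.' (+4 fires, +4 burnt)
Step 7: cell (3,4)='.' (+3 fires, +4 burnt)
Step 8: cell (3,4)='.' (+0 fires, +3 burnt)
  fire out at step 8

4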